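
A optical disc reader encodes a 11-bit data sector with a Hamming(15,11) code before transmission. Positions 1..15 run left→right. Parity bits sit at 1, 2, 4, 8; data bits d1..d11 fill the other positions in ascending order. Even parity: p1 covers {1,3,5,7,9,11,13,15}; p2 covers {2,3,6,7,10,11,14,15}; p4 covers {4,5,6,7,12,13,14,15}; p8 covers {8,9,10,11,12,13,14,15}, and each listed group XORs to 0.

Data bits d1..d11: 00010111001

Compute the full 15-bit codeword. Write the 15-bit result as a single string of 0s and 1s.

Place data at non-parity positions: p1 p2 0 p4 0 0 1 p8 0 1 1 1 0 0 1
p1 (pos 1,3,5,7,9,11,13,15): XOR of data positions = 0⊕0⊕1⊕0⊕1⊕0⊕1 = 1
p2 (pos 2,3,6,7,10,11,14,15): XOR of data positions = 0⊕0⊕1⊕1⊕1⊕0⊕1 = 0
p4 (pos 4,5,6,7,12,13,14,15): XOR of data positions = 0⊕0⊕1⊕1⊕0⊕0⊕1 = 1
p8 (pos 8,9,10,11,12,13,14,15): XOR of data positions = 0⊕1⊕1⊕1⊕0⊕0⊕1 = 0
Codeword: 100100100111001

100100100111001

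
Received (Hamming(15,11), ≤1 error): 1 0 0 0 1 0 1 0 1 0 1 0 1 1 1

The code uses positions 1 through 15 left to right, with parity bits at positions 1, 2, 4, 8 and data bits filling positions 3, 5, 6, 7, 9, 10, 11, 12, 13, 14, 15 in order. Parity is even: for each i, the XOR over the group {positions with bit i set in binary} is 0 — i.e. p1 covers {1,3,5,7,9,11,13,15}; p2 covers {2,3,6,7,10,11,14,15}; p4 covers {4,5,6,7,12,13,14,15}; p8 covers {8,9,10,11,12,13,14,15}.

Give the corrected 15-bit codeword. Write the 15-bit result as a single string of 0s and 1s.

100010101010011

s1 (pos 1,3,5,7,9,11,13,15): 1⊕0⊕1⊕1⊕1⊕1⊕1⊕1 = 1
s2 (pos 2,3,6,7,10,11,14,15): 0⊕0⊕0⊕1⊕0⊕1⊕1⊕1 = 0
s4 (pos 4,5,6,7,12,13,14,15): 0⊕1⊕0⊕1⊕0⊕1⊕1⊕1 = 1
s8 (pos 8,9,10,11,12,13,14,15): 0⊕1⊕0⊕1⊕0⊕1⊕1⊕1 = 1
Syndrome s8…s1 = 1101 → error at position 13.
Flip position 13: 100010101010111 → 100010101010011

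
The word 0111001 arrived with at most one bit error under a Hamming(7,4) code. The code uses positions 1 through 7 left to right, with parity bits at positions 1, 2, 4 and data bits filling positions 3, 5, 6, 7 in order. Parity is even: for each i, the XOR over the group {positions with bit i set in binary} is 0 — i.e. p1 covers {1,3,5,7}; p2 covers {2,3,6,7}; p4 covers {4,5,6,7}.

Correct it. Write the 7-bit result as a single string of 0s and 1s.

0011001

s1 (pos 1,3,5,7): 0⊕1⊕0⊕1 = 0
s2 (pos 2,3,6,7): 1⊕1⊕0⊕1 = 1
s4 (pos 4,5,6,7): 1⊕0⊕0⊕1 = 0
Syndrome s4…s1 = 010 → error at position 2.
Flip position 2: 0111001 → 0011001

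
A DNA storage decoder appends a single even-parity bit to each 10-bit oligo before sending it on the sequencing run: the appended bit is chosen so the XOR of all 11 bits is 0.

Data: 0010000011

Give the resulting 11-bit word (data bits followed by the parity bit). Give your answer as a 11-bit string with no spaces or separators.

00100000111

XOR of the 10 data bits: 0⊕0⊕1⊕0⊕0⊕0⊕0⊕0⊕1⊕1 = 1
Parity bit = 1 (so all 11 bits XOR to 0).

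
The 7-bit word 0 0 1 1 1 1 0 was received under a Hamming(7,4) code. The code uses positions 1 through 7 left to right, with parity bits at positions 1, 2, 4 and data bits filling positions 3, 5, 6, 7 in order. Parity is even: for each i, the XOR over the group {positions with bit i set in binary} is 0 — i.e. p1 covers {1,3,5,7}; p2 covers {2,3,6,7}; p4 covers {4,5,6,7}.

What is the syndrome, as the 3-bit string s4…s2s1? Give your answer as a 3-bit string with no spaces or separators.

100

s1 (pos 1,3,5,7): 0⊕1⊕1⊕0 = 0
s2 (pos 2,3,6,7): 0⊕1⊕1⊕0 = 0
s4 (pos 4,5,6,7): 1⊕1⊕1⊕0 = 1
Syndrome s4…s1 = 100 → error at position 4.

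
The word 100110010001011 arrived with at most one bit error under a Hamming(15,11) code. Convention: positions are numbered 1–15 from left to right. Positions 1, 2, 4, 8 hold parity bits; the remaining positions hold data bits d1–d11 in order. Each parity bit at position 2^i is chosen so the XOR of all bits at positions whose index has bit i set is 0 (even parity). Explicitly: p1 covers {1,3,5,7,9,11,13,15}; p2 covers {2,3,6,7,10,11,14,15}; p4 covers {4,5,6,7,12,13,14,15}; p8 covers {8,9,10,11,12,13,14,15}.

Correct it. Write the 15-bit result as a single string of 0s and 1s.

s1 (pos 1,3,5,7,9,11,13,15): 1⊕0⊕1⊕0⊕0⊕0⊕0⊕1 = 1
s2 (pos 2,3,6,7,10,11,14,15): 0⊕0⊕0⊕0⊕0⊕0⊕1⊕1 = 0
s4 (pos 4,5,6,7,12,13,14,15): 1⊕1⊕0⊕0⊕1⊕0⊕1⊕1 = 1
s8 (pos 8,9,10,11,12,13,14,15): 1⊕0⊕0⊕0⊕1⊕0⊕1⊕1 = 0
Syndrome s8…s1 = 0101 → error at position 5.
Flip position 5: 100110010001011 → 100100010001011

100100010001011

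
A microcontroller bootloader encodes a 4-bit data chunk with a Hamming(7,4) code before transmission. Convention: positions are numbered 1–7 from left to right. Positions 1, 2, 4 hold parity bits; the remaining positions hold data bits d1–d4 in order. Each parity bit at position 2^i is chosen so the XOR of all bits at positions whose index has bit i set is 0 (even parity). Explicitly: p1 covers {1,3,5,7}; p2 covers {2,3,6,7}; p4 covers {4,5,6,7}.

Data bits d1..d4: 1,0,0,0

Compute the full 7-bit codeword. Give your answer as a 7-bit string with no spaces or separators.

1110000

Place data at non-parity positions: p1 p2 1 p4 0 0 0
p1 (pos 1,3,5,7): XOR of data positions = 1⊕0⊕0 = 1
p2 (pos 2,3,6,7): XOR of data positions = 1⊕0⊕0 = 1
p4 (pos 4,5,6,7): XOR of data positions = 0⊕0⊕0 = 0
Codeword: 1110000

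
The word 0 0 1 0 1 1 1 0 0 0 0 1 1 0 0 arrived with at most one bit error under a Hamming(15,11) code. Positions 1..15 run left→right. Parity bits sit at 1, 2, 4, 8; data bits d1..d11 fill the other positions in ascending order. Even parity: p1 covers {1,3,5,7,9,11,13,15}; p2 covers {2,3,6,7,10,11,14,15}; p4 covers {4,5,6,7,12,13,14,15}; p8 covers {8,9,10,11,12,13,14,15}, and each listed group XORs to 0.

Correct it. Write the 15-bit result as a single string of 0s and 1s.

s1 (pos 1,3,5,7,9,11,13,15): 0⊕1⊕1⊕1⊕0⊕0⊕1⊕0 = 0
s2 (pos 2,3,6,7,10,11,14,15): 0⊕1⊕1⊕1⊕0⊕0⊕0⊕0 = 1
s4 (pos 4,5,6,7,12,13,14,15): 0⊕1⊕1⊕1⊕1⊕1⊕0⊕0 = 1
s8 (pos 8,9,10,11,12,13,14,15): 0⊕0⊕0⊕0⊕1⊕1⊕0⊕0 = 0
Syndrome s8…s1 = 0110 → error at position 6.
Flip position 6: 001011100001100 → 001010100001100

001010100001100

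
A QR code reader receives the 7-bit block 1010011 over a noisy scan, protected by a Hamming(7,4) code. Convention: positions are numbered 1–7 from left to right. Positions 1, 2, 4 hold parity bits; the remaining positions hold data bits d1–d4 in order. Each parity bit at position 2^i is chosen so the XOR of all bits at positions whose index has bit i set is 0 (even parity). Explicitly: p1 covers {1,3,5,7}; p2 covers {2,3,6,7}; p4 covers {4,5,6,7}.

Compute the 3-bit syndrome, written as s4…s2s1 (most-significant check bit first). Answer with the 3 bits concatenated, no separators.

s1 (pos 1,3,5,7): 1⊕1⊕0⊕1 = 1
s2 (pos 2,3,6,7): 0⊕1⊕1⊕1 = 1
s4 (pos 4,5,6,7): 0⊕0⊕1⊕1 = 0
Syndrome s4…s1 = 011 → error at position 3.

011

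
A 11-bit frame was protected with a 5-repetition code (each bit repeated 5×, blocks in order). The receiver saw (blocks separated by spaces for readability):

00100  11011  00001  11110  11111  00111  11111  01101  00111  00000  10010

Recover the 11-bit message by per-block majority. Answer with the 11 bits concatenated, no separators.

01011111100

Block 1 (00100): 1 one → 0
Block 2 (11011): 4 ones → 1
Block 3 (00001): 1 one → 0
Block 4 (11110): 4 ones → 1
Block 5 (11111): 5 ones → 1
Block 6 (00111): 3 ones → 1
Block 7 (11111): 5 ones → 1
Block 8 (01101): 3 ones → 1
Block 9 (00111): 3 ones → 1
Block 10 (00000): 0 ones → 0
Block 11 (10010): 2 ones → 0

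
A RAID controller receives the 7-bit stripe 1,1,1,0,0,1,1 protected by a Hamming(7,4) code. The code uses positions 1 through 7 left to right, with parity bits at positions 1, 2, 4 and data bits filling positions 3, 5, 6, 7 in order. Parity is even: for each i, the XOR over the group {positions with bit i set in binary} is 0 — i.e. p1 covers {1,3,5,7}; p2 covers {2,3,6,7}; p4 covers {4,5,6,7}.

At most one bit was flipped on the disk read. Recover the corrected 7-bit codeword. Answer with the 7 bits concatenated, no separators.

s1 (pos 1,3,5,7): 1⊕1⊕0⊕1 = 1
s2 (pos 2,3,6,7): 1⊕1⊕1⊕1 = 0
s4 (pos 4,5,6,7): 0⊕0⊕1⊕1 = 0
Syndrome s4…s1 = 001 → error at position 1.
Flip position 1: 1110011 → 0110011

0110011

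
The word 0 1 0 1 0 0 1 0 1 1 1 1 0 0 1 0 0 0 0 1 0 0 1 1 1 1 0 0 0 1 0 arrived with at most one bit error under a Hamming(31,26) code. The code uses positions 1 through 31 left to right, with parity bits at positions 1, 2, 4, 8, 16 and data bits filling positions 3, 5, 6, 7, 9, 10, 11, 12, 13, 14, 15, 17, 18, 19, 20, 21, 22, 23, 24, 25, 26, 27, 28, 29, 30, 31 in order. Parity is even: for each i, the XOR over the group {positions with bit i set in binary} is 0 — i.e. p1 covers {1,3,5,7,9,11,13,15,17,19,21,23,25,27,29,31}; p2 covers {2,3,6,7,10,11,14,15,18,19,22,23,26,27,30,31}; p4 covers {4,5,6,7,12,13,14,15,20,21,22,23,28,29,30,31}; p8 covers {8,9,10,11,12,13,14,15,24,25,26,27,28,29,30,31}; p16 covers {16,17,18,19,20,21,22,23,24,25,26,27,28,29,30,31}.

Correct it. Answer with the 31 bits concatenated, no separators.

s1 (pos 1,3,5,7,9,11,13,15,17,19,21,23,25,27,29,31): 0⊕0⊕0⊕1⊕1⊕1⊕0⊕1⊕0⊕0⊕0⊕1⊕1⊕0⊕0⊕0 = 0
s2 (pos 2,3,6,7,10,11,14,15,18,19,22,23,26,27,30,31): 1⊕0⊕0⊕1⊕1⊕1⊕0⊕1⊕0⊕0⊕0⊕1⊕1⊕0⊕1⊕0 = 0
s4 (pos 4,5,6,7,12,13,14,15,20,21,22,23,28,29,30,31): 1⊕0⊕0⊕1⊕1⊕0⊕0⊕1⊕1⊕0⊕0⊕1⊕0⊕0⊕1⊕0 = 1
s8 (pos 8,9,10,11,12,13,14,15,24,25,26,27,28,29,30,31): 0⊕1⊕1⊕1⊕1⊕0⊕0⊕1⊕1⊕1⊕1⊕0⊕0⊕0⊕1⊕0 = 1
s16 (pos 16,17,18,19,20,21,22,23,24,25,26,27,28,29,30,31): 0⊕0⊕0⊕0⊕1⊕0⊕0⊕1⊕1⊕1⊕1⊕0⊕0⊕0⊕1⊕0 = 0
Syndrome s16…s1 = 01100 → error at position 12.
Flip position 12: 0101001011110010000100111100010 → 0101001011100010000100111100010

0101001011100010000100111100010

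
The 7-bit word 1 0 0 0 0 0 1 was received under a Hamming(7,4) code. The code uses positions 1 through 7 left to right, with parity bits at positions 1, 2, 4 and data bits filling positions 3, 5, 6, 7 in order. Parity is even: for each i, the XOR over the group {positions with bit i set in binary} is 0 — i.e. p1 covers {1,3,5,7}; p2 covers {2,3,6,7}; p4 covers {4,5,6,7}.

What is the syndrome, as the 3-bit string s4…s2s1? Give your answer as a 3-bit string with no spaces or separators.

110

s1 (pos 1,3,5,7): 1⊕0⊕0⊕1 = 0
s2 (pos 2,3,6,7): 0⊕0⊕0⊕1 = 1
s4 (pos 4,5,6,7): 0⊕0⊕0⊕1 = 1
Syndrome s4…s1 = 110 → error at position 6.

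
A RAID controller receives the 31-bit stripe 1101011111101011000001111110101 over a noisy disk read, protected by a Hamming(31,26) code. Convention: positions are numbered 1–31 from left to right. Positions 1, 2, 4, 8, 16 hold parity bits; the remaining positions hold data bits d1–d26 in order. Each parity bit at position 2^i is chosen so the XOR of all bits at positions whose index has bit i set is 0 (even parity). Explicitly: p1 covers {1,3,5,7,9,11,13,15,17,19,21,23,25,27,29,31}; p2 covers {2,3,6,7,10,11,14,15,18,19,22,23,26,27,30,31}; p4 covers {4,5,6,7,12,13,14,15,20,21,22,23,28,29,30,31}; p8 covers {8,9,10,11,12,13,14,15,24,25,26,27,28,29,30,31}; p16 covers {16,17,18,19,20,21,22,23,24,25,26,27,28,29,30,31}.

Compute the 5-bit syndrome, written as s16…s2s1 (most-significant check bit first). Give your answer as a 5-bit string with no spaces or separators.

10111

s1 (pos 1,3,5,7,9,11,13,15,17,19,21,23,25,27,29,31): 1⊕0⊕0⊕1⊕1⊕1⊕1⊕1⊕0⊕0⊕0⊕1⊕1⊕1⊕1⊕1 = 1
s2 (pos 2,3,6,7,10,11,14,15,18,19,22,23,26,27,30,31): 1⊕0⊕1⊕1⊕1⊕1⊕0⊕1⊕0⊕0⊕1⊕1⊕1⊕1⊕0⊕1 = 1
s4 (pos 4,5,6,7,12,13,14,15,20,21,22,23,28,29,30,31): 1⊕0⊕1⊕1⊕0⊕1⊕0⊕1⊕0⊕0⊕1⊕1⊕0⊕1⊕0⊕1 = 1
s8 (pos 8,9,10,11,12,13,14,15,24,25,26,27,28,29,30,31): 1⊕1⊕1⊕1⊕0⊕1⊕0⊕1⊕1⊕1⊕1⊕1⊕0⊕1⊕0⊕1 = 0
s16 (pos 16,17,18,19,20,21,22,23,24,25,26,27,28,29,30,31): 1⊕0⊕0⊕0⊕0⊕0⊕1⊕1⊕1⊕1⊕1⊕1⊕0⊕1⊕0⊕1 = 1
Syndrome s16…s1 = 10111 → error at position 23.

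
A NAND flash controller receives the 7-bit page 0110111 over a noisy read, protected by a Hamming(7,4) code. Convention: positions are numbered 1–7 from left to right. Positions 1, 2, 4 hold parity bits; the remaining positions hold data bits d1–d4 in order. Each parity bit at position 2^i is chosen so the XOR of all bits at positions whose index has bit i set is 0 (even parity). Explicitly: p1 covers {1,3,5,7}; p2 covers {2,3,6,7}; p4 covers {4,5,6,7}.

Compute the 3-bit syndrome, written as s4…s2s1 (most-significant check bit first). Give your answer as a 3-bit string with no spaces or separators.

s1 (pos 1,3,5,7): 0⊕1⊕1⊕1 = 1
s2 (pos 2,3,6,7): 1⊕1⊕1⊕1 = 0
s4 (pos 4,5,6,7): 0⊕1⊕1⊕1 = 1
Syndrome s4…s1 = 101 → error at position 5.

101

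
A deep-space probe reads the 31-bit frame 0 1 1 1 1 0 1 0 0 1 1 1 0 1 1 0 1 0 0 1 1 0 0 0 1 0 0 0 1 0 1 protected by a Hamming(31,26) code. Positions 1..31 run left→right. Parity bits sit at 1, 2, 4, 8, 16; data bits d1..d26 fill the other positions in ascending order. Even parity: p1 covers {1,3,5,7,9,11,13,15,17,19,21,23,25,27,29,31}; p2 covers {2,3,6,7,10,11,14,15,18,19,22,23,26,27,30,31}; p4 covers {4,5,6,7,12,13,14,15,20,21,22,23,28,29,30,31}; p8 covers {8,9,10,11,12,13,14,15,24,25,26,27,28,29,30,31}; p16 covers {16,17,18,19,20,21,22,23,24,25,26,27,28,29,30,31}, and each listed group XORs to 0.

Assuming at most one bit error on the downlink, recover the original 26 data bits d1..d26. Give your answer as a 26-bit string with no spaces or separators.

11010111011100110001000101

s1 (pos 1,3,5,7,9,11,13,15,17,19,21,23,25,27,29,31): 0⊕1⊕1⊕1⊕0⊕1⊕0⊕1⊕1⊕0⊕1⊕0⊕1⊕0⊕1⊕1 = 0
s2 (pos 2,3,6,7,10,11,14,15,18,19,22,23,26,27,30,31): 1⊕1⊕0⊕1⊕1⊕1⊕1⊕1⊕0⊕0⊕0⊕0⊕0⊕0⊕0⊕1 = 0
s4 (pos 4,5,6,7,12,13,14,15,20,21,22,23,28,29,30,31): 1⊕1⊕0⊕1⊕1⊕0⊕1⊕1⊕1⊕1⊕0⊕0⊕0⊕1⊕0⊕1 = 0
s8 (pos 8,9,10,11,12,13,14,15,24,25,26,27,28,29,30,31): 0⊕0⊕1⊕1⊕1⊕0⊕1⊕1⊕0⊕1⊕0⊕0⊕0⊕1⊕0⊕1 = 0
s16 (pos 16,17,18,19,20,21,22,23,24,25,26,27,28,29,30,31): 0⊕1⊕0⊕0⊕1⊕1⊕0⊕0⊕0⊕1⊕0⊕0⊕0⊕1⊕0⊕1 = 0
Syndrome s16…s1 = 00000 → no error.
Read data bits from positions 3,5,6,7,9,10,11,12,13,14,15,17,18,19,20,21,22,23,24,25,26,27,28,29,30,31: 11010111011100110001000101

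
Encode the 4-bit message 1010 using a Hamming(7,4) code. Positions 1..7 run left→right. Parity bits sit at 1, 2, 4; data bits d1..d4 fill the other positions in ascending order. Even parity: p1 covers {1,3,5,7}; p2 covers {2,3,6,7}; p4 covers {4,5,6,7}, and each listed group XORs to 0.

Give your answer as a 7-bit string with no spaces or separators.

Place data at non-parity positions: p1 p2 1 p4 0 1 0
p1 (pos 1,3,5,7): XOR of data positions = 1⊕0⊕0 = 1
p2 (pos 2,3,6,7): XOR of data positions = 1⊕1⊕0 = 0
p4 (pos 4,5,6,7): XOR of data positions = 0⊕1⊕0 = 1
Codeword: 1011010

1011010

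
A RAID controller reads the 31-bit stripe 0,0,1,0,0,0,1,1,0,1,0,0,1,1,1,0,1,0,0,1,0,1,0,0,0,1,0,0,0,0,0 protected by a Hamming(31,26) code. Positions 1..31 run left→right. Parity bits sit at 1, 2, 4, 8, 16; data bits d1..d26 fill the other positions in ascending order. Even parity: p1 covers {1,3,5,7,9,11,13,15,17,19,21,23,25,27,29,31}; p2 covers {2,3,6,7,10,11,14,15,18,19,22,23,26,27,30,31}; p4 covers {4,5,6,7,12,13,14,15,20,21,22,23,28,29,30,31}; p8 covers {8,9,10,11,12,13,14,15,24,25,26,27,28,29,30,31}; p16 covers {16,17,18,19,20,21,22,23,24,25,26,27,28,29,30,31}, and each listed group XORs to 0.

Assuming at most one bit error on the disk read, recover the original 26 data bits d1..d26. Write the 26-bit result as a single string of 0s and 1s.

00010100111100101000100000

s1 (pos 1,3,5,7,9,11,13,15,17,19,21,23,25,27,29,31): 0⊕1⊕0⊕1⊕0⊕0⊕1⊕1⊕1⊕0⊕0⊕0⊕0⊕0⊕0⊕0 = 1
s2 (pos 2,3,6,7,10,11,14,15,18,19,22,23,26,27,30,31): 0⊕1⊕0⊕1⊕1⊕0⊕1⊕1⊕0⊕0⊕1⊕0⊕1⊕0⊕0⊕0 = 1
s4 (pos 4,5,6,7,12,13,14,15,20,21,22,23,28,29,30,31): 0⊕0⊕0⊕1⊕0⊕1⊕1⊕1⊕1⊕0⊕1⊕0⊕0⊕0⊕0⊕0 = 0
s8 (pos 8,9,10,11,12,13,14,15,24,25,26,27,28,29,30,31): 1⊕0⊕1⊕0⊕0⊕1⊕1⊕1⊕0⊕0⊕1⊕0⊕0⊕0⊕0⊕0 = 0
s16 (pos 16,17,18,19,20,21,22,23,24,25,26,27,28,29,30,31): 0⊕1⊕0⊕0⊕1⊕0⊕1⊕0⊕0⊕0⊕1⊕0⊕0⊕0⊕0⊕0 = 0
Syndrome s16…s1 = 00011 → error at position 3.
Flip position 3: 0010001101001110100101000100000 → 0000001101001110100101000100000
Read data bits from positions 3,5,6,7,9,10,11,12,13,14,15,17,18,19,20,21,22,23,24,25,26,27,28,29,30,31: 00010100111100101000100000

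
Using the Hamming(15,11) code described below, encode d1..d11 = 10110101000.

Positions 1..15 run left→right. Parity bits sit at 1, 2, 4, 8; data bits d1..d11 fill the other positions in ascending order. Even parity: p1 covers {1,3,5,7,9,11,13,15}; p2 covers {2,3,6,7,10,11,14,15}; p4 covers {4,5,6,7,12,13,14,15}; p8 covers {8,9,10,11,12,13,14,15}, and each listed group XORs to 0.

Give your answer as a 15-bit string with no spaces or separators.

Place data at non-parity positions: p1 p2 1 p4 0 1 1 p8 0 1 0 1 0 0 0
p1 (pos 1,3,5,7,9,11,13,15): XOR of data positions = 1⊕0⊕1⊕0⊕0⊕0⊕0 = 0
p2 (pos 2,3,6,7,10,11,14,15): XOR of data positions = 1⊕1⊕1⊕1⊕0⊕0⊕0 = 0
p4 (pos 4,5,6,7,12,13,14,15): XOR of data positions = 0⊕1⊕1⊕1⊕0⊕0⊕0 = 1
p8 (pos 8,9,10,11,12,13,14,15): XOR of data positions = 0⊕1⊕0⊕1⊕0⊕0⊕0 = 0
Codeword: 001101100101000

001101100101000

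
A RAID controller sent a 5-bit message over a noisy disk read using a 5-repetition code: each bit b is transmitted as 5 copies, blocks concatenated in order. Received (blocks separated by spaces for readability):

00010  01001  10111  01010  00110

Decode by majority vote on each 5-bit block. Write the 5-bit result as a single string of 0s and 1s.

Block 1 (00010): 1 one → 0
Block 2 (01001): 2 ones → 0
Block 3 (10111): 4 ones → 1
Block 4 (01010): 2 ones → 0
Block 5 (00110): 2 ones → 0

00100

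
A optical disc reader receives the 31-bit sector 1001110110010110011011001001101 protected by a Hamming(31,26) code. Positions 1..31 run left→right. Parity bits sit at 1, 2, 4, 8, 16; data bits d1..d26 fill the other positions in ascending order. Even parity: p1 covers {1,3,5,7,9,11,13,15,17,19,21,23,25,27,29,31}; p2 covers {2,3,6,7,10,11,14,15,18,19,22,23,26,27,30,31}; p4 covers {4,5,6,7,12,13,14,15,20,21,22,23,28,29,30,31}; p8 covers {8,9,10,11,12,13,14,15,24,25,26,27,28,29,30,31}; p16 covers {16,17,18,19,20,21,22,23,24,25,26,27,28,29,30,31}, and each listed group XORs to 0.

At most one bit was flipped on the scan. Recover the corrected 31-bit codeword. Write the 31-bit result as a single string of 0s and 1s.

1001110110010100011011001001101

s1 (pos 1,3,5,7,9,11,13,15,17,19,21,23,25,27,29,31): 1⊕0⊕1⊕0⊕1⊕0⊕0⊕1⊕0⊕1⊕1⊕0⊕1⊕0⊕1⊕1 = 1
s2 (pos 2,3,6,7,10,11,14,15,18,19,22,23,26,27,30,31): 0⊕0⊕1⊕0⊕0⊕0⊕1⊕1⊕1⊕1⊕1⊕0⊕0⊕0⊕0⊕1 = 1
s4 (pos 4,5,6,7,12,13,14,15,20,21,22,23,28,29,30,31): 1⊕1⊕1⊕0⊕1⊕0⊕1⊕1⊕0⊕1⊕1⊕0⊕1⊕1⊕0⊕1 = 1
s8 (pos 8,9,10,11,12,13,14,15,24,25,26,27,28,29,30,31): 1⊕1⊕0⊕0⊕1⊕0⊕1⊕1⊕0⊕1⊕0⊕0⊕1⊕1⊕0⊕1 = 1
s16 (pos 16,17,18,19,20,21,22,23,24,25,26,27,28,29,30,31): 0⊕0⊕1⊕1⊕0⊕1⊕1⊕0⊕0⊕1⊕0⊕0⊕1⊕1⊕0⊕1 = 0
Syndrome s16…s1 = 01111 → error at position 15.
Flip position 15: 1001110110010110011011001001101 → 1001110110010100011011001001101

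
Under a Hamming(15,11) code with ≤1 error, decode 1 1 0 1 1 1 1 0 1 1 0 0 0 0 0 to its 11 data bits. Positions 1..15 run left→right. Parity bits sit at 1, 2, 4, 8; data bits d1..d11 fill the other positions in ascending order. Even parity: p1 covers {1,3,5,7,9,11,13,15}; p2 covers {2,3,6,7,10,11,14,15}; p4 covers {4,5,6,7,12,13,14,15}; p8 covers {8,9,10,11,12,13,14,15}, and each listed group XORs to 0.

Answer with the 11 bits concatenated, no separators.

01111100000

s1 (pos 1,3,5,7,9,11,13,15): 1⊕0⊕1⊕1⊕1⊕0⊕0⊕0 = 0
s2 (pos 2,3,6,7,10,11,14,15): 1⊕0⊕1⊕1⊕1⊕0⊕0⊕0 = 0
s4 (pos 4,5,6,7,12,13,14,15): 1⊕1⊕1⊕1⊕0⊕0⊕0⊕0 = 0
s8 (pos 8,9,10,11,12,13,14,15): 0⊕1⊕1⊕0⊕0⊕0⊕0⊕0 = 0
Syndrome s8…s1 = 0000 → no error.
Read data bits from positions 3,5,6,7,9,10,11,12,13,14,15: 01111100000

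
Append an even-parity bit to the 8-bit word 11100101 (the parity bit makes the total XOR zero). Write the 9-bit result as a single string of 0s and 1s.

111001011

XOR of the 8 data bits: 1⊕1⊕1⊕0⊕0⊕1⊕0⊕1 = 1
Parity bit = 1 (so all 9 bits XOR to 0).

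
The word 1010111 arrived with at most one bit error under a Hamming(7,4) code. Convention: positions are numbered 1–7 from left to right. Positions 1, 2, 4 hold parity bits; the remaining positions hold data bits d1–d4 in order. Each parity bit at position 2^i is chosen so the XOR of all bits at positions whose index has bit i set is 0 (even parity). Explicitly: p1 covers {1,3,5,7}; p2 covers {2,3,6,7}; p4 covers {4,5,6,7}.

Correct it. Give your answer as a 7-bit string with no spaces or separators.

s1 (pos 1,3,5,7): 1⊕1⊕1⊕1 = 0
s2 (pos 2,3,6,7): 0⊕1⊕1⊕1 = 1
s4 (pos 4,5,6,7): 0⊕1⊕1⊕1 = 1
Syndrome s4…s1 = 110 → error at position 6.
Flip position 6: 1010111 → 1010101

1010101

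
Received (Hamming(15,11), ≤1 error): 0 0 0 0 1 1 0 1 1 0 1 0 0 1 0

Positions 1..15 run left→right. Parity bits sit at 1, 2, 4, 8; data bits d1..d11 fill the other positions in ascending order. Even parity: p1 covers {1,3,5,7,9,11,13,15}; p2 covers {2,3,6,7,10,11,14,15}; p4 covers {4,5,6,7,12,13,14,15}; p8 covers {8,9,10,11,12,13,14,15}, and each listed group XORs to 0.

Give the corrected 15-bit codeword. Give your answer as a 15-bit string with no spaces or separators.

s1 (pos 1,3,5,7,9,11,13,15): 0⊕0⊕1⊕0⊕1⊕1⊕0⊕0 = 1
s2 (pos 2,3,6,7,10,11,14,15): 0⊕0⊕1⊕0⊕0⊕1⊕1⊕0 = 1
s4 (pos 4,5,6,7,12,13,14,15): 0⊕1⊕1⊕0⊕0⊕0⊕1⊕0 = 1
s8 (pos 8,9,10,11,12,13,14,15): 1⊕1⊕0⊕1⊕0⊕0⊕1⊕0 = 0
Syndrome s8…s1 = 0111 → error at position 7.
Flip position 7: 000011011010010 → 000011111010010

000011111010010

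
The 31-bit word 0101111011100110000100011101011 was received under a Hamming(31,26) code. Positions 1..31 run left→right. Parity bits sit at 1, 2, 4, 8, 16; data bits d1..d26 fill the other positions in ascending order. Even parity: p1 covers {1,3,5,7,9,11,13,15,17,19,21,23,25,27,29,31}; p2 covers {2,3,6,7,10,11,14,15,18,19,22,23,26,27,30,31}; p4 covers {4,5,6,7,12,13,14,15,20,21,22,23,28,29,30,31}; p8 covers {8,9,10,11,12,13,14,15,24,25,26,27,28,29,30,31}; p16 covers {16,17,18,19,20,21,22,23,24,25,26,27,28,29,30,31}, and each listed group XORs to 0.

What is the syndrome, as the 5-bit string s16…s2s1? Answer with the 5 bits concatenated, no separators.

s1 (pos 1,3,5,7,9,11,13,15,17,19,21,23,25,27,29,31): 0⊕0⊕1⊕1⊕1⊕1⊕0⊕1⊕0⊕0⊕0⊕0⊕1⊕0⊕0⊕1 = 1
s2 (pos 2,3,6,7,10,11,14,15,18,19,22,23,26,27,30,31): 1⊕0⊕1⊕1⊕1⊕1⊕1⊕1⊕0⊕0⊕0⊕0⊕1⊕0⊕1⊕1 = 0
s4 (pos 4,5,6,7,12,13,14,15,20,21,22,23,28,29,30,31): 1⊕1⊕1⊕1⊕0⊕0⊕1⊕1⊕1⊕0⊕0⊕0⊕1⊕0⊕1⊕1 = 0
s8 (pos 8,9,10,11,12,13,14,15,24,25,26,27,28,29,30,31): 0⊕1⊕1⊕1⊕0⊕0⊕1⊕1⊕1⊕1⊕1⊕0⊕1⊕0⊕1⊕1 = 1
s16 (pos 16,17,18,19,20,21,22,23,24,25,26,27,28,29,30,31): 0⊕0⊕0⊕0⊕1⊕0⊕0⊕0⊕1⊕1⊕1⊕0⊕1⊕0⊕1⊕1 = 1
Syndrome s16…s1 = 11001 → error at position 25.

11001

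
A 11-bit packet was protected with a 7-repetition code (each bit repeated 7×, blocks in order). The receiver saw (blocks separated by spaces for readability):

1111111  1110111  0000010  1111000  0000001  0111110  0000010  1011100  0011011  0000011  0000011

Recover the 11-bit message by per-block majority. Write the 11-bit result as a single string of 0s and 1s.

Block 1 (1111111): 7 ones → 1
Block 2 (1110111): 6 ones → 1
Block 3 (0000010): 1 one → 0
Block 4 (1111000): 4 ones → 1
Block 5 (0000001): 1 one → 0
Block 6 (0111110): 5 ones → 1
Block 7 (0000010): 1 one → 0
Block 8 (1011100): 4 ones → 1
Block 9 (0011011): 4 ones → 1
Block 10 (0000011): 2 ones → 0
Block 11 (0000011): 2 ones → 0

11010101100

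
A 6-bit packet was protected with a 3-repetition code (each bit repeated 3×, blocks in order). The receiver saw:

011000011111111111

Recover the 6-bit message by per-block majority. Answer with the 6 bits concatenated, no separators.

Block 1 (011): 2 ones → 1
Block 2 (000): 0 ones → 0
Block 3 (011): 2 ones → 1
Block 4 (111): 3 ones → 1
Block 5 (111): 3 ones → 1
Block 6 (111): 3 ones → 1

101111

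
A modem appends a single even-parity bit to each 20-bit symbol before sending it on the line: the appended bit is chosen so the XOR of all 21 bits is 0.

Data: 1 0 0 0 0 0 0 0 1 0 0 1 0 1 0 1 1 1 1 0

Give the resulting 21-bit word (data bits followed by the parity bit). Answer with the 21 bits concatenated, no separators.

100000001001010111100

XOR of the 20 data bits: 1⊕0⊕0⊕0⊕0⊕0⊕0⊕0⊕1⊕0⊕0⊕1⊕0⊕1⊕0⊕1⊕1⊕1⊕1⊕0 = 0
Parity bit = 0 (so all 21 bits XOR to 0).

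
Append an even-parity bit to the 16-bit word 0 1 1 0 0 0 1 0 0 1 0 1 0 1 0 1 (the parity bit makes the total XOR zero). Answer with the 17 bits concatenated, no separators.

XOR of the 16 data bits: 0⊕1⊕1⊕0⊕0⊕0⊕1⊕0⊕0⊕1⊕0⊕1⊕0⊕1⊕0⊕1 = 1
Parity bit = 1 (so all 17 bits XOR to 0).

01100010010101011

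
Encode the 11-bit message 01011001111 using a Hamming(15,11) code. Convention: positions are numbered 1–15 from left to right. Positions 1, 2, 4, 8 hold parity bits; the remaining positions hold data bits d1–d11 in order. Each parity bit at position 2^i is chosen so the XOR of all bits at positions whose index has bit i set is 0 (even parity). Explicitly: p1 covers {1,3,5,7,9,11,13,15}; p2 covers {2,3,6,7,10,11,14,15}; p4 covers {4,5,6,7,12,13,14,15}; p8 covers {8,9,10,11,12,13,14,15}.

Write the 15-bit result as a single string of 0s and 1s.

110010111001111

Place data at non-parity positions: p1 p2 0 p4 1 0 1 p8 1 0 0 1 1 1 1
p1 (pos 1,3,5,7,9,11,13,15): XOR of data positions = 0⊕1⊕1⊕1⊕0⊕1⊕1 = 1
p2 (pos 2,3,6,7,10,11,14,15): XOR of data positions = 0⊕0⊕1⊕0⊕0⊕1⊕1 = 1
p4 (pos 4,5,6,7,12,13,14,15): XOR of data positions = 1⊕0⊕1⊕1⊕1⊕1⊕1 = 0
p8 (pos 8,9,10,11,12,13,14,15): XOR of data positions = 1⊕0⊕0⊕1⊕1⊕1⊕1 = 1
Codeword: 110010111001111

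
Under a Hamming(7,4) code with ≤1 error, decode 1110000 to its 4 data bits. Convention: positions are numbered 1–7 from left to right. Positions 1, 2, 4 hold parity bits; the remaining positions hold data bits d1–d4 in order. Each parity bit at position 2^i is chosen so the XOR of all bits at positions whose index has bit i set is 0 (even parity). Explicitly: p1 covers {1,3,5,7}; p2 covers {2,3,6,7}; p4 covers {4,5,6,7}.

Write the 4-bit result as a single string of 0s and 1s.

s1 (pos 1,3,5,7): 1⊕1⊕0⊕0 = 0
s2 (pos 2,3,6,7): 1⊕1⊕0⊕0 = 0
s4 (pos 4,5,6,7): 0⊕0⊕0⊕0 = 0
Syndrome s4…s1 = 000 → no error.
Read data bits from positions 3,5,6,7: 1000

1000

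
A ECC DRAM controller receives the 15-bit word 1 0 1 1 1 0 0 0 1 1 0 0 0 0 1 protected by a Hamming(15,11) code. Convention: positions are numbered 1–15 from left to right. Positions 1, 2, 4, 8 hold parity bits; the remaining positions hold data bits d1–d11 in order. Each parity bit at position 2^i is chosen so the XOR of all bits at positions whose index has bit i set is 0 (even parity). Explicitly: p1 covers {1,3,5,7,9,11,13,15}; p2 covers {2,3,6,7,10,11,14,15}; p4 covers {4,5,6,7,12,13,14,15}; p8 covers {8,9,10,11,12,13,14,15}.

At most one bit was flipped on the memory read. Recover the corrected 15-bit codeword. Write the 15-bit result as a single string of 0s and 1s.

s1 (pos 1,3,5,7,9,11,13,15): 1⊕1⊕1⊕0⊕1⊕0⊕0⊕1 = 1
s2 (pos 2,3,6,7,10,11,14,15): 0⊕1⊕0⊕0⊕1⊕0⊕0⊕1 = 1
s4 (pos 4,5,6,7,12,13,14,15): 1⊕1⊕0⊕0⊕0⊕0⊕0⊕1 = 1
s8 (pos 8,9,10,11,12,13,14,15): 0⊕1⊕1⊕0⊕0⊕0⊕0⊕1 = 1
Syndrome s8…s1 = 1111 → error at position 15.
Flip position 15: 101110001100001 → 101110001100000

101110001100000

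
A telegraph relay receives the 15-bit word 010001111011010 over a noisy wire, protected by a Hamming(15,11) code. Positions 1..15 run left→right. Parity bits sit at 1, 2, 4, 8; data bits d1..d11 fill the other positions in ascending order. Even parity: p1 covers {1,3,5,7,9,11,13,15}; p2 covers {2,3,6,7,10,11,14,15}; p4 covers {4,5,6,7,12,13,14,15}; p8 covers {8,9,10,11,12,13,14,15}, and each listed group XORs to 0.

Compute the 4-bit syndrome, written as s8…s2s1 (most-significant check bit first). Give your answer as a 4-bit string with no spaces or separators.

1011

s1 (pos 1,3,5,7,9,11,13,15): 0⊕0⊕0⊕1⊕1⊕1⊕0⊕0 = 1
s2 (pos 2,3,6,7,10,11,14,15): 1⊕0⊕1⊕1⊕0⊕1⊕1⊕0 = 1
s4 (pos 4,5,6,7,12,13,14,15): 0⊕0⊕1⊕1⊕1⊕0⊕1⊕0 = 0
s8 (pos 8,9,10,11,12,13,14,15): 1⊕1⊕0⊕1⊕1⊕0⊕1⊕0 = 1
Syndrome s8…s1 = 1011 → error at position 11.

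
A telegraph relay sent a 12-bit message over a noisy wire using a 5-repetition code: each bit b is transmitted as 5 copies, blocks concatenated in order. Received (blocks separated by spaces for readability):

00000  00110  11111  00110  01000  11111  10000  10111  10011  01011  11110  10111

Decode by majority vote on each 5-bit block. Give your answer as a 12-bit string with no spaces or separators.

Block 1 (00000): 0 ones → 0
Block 2 (00110): 2 ones → 0
Block 3 (11111): 5 ones → 1
Block 4 (00110): 2 ones → 0
Block 5 (01000): 1 one → 0
Block 6 (11111): 5 ones → 1
Block 7 (10000): 1 one → 0
Block 8 (10111): 4 ones → 1
Block 9 (10011): 3 ones → 1
Block 10 (01011): 3 ones → 1
Block 11 (11110): 4 ones → 1
Block 12 (10111): 4 ones → 1

001001011111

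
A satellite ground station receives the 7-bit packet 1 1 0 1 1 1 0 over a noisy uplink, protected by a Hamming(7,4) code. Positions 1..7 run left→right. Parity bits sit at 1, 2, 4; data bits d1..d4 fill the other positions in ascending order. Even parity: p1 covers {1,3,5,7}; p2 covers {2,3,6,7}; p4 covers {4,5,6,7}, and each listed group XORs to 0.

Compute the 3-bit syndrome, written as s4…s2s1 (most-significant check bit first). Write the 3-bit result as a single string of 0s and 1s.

100

s1 (pos 1,3,5,7): 1⊕0⊕1⊕0 = 0
s2 (pos 2,3,6,7): 1⊕0⊕1⊕0 = 0
s4 (pos 4,5,6,7): 1⊕1⊕1⊕0 = 1
Syndrome s4…s1 = 100 → error at position 4.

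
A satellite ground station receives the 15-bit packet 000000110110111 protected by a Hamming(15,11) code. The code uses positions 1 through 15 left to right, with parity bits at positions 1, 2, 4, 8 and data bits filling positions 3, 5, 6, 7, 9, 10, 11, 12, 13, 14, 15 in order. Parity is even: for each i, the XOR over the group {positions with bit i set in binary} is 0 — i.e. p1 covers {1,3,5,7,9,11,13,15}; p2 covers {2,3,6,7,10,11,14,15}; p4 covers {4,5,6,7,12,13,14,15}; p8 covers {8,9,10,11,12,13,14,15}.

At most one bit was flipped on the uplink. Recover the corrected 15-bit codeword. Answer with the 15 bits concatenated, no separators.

s1 (pos 1,3,5,7,9,11,13,15): 0⊕0⊕0⊕1⊕0⊕1⊕1⊕1 = 0
s2 (pos 2,3,6,7,10,11,14,15): 0⊕0⊕0⊕1⊕1⊕1⊕1⊕1 = 1
s4 (pos 4,5,6,7,12,13,14,15): 0⊕0⊕0⊕1⊕0⊕1⊕1⊕1 = 0
s8 (pos 8,9,10,11,12,13,14,15): 1⊕0⊕1⊕1⊕0⊕1⊕1⊕1 = 0
Syndrome s8…s1 = 0010 → error at position 2.
Flip position 2: 000000110110111 → 010000110110111

010000110110111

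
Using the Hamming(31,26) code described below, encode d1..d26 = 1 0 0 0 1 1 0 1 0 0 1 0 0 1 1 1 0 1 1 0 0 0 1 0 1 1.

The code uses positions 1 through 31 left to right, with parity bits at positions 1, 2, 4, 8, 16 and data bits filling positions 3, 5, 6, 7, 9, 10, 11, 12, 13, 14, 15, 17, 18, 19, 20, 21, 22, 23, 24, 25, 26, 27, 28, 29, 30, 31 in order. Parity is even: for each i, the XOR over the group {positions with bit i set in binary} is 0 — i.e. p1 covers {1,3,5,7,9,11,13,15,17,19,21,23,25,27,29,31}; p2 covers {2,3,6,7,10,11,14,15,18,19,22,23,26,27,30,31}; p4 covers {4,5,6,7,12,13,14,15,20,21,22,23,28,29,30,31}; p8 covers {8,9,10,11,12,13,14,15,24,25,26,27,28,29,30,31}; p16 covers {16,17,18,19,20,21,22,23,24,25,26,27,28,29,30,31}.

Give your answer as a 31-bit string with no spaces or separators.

1110000011010010001110110001011

Place data at non-parity positions: p1 p2 1 p4 0 0 0 p8 1 1 0 1 0 0 1 p16 0 0 1 1 1 0 1 1 0 0 0 1 0 1 1
p1 (pos 1,3,5,7,9,11,13,15,17,19,21,23,25,27,29,31): XOR of data positions = 1⊕0⊕0⊕1⊕0⊕0⊕1⊕0⊕1⊕1⊕1⊕0⊕0⊕0⊕1 = 1
p2 (pos 2,3,6,7,10,11,14,15,18,19,22,23,26,27,30,31): XOR of data positions = 1⊕0⊕0⊕1⊕0⊕0⊕1⊕0⊕1⊕0⊕1⊕0⊕0⊕1⊕1 = 1
p4 (pos 4,5,6,7,12,13,14,15,20,21,22,23,28,29,30,31): XOR of data positions = 0⊕0⊕0⊕1⊕0⊕0⊕1⊕1⊕1⊕0⊕1⊕1⊕0⊕1⊕1 = 0
p8 (pos 8,9,10,11,12,13,14,15,24,25,26,27,28,29,30,31): XOR of data positions = 1⊕1⊕0⊕1⊕0⊕0⊕1⊕1⊕0⊕0⊕0⊕1⊕0⊕1⊕1 = 0
p16 (pos 16,17,18,19,20,21,22,23,24,25,26,27,28,29,30,31): XOR of data positions = 0⊕0⊕1⊕1⊕1⊕0⊕1⊕1⊕0⊕0⊕0⊕1⊕0⊕1⊕1 = 0
Codeword: 1110000011010010001110110001011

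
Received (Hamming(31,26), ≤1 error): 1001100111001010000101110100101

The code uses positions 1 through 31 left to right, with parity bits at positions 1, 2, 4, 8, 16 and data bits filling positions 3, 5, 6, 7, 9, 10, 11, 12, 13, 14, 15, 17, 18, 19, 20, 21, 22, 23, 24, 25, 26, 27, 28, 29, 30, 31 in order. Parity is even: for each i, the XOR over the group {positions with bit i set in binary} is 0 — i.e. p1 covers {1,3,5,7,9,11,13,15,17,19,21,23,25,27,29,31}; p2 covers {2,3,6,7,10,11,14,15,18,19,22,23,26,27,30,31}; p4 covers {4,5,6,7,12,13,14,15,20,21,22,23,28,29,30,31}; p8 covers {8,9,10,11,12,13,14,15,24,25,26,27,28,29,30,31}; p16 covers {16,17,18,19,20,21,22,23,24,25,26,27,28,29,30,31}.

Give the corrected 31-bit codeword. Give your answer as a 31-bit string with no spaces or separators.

s1 (pos 1,3,5,7,9,11,13,15,17,19,21,23,25,27,29,31): 1⊕0⊕1⊕0⊕1⊕0⊕1⊕1⊕0⊕0⊕0⊕1⊕0⊕0⊕1⊕1 = 0
s2 (pos 2,3,6,7,10,11,14,15,18,19,22,23,26,27,30,31): 0⊕0⊕0⊕0⊕1⊕0⊕0⊕1⊕0⊕0⊕1⊕1⊕1⊕0⊕0⊕1 = 0
s4 (pos 4,5,6,7,12,13,14,15,20,21,22,23,28,29,30,31): 1⊕1⊕0⊕0⊕0⊕1⊕0⊕1⊕1⊕0⊕1⊕1⊕0⊕1⊕0⊕1 = 1
s8 (pos 8,9,10,11,12,13,14,15,24,25,26,27,28,29,30,31): 1⊕1⊕1⊕0⊕0⊕1⊕0⊕1⊕1⊕0⊕1⊕0⊕0⊕1⊕0⊕1 = 1
s16 (pos 16,17,18,19,20,21,22,23,24,25,26,27,28,29,30,31): 0⊕0⊕0⊕0⊕1⊕0⊕1⊕1⊕1⊕0⊕1⊕0⊕0⊕1⊕0⊕1 = 1
Syndrome s16…s1 = 11100 → error at position 28.
Flip position 28: 1001100111001010000101110100101 → 1001100111001010000101110101101

1001100111001010000101110101101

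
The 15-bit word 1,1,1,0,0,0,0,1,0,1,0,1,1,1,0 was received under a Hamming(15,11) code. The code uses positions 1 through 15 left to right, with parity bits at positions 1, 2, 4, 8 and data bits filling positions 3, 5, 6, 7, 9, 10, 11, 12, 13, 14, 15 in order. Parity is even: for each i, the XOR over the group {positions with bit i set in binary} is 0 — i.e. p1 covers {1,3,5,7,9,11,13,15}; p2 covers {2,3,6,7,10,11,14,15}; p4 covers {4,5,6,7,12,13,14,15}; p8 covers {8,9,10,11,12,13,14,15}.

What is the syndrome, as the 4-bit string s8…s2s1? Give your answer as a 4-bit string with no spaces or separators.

1101

s1 (pos 1,3,5,7,9,11,13,15): 1⊕1⊕0⊕0⊕0⊕0⊕1⊕0 = 1
s2 (pos 2,3,6,7,10,11,14,15): 1⊕1⊕0⊕0⊕1⊕0⊕1⊕0 = 0
s4 (pos 4,5,6,7,12,13,14,15): 0⊕0⊕0⊕0⊕1⊕1⊕1⊕0 = 1
s8 (pos 8,9,10,11,12,13,14,15): 1⊕0⊕1⊕0⊕1⊕1⊕1⊕0 = 1
Syndrome s8…s1 = 1101 → error at position 13.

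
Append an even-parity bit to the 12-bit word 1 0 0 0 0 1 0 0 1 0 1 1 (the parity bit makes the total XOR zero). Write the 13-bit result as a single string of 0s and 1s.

XOR of the 12 data bits: 1⊕0⊕0⊕0⊕0⊕1⊕0⊕0⊕1⊕0⊕1⊕1 = 1
Parity bit = 1 (so all 13 bits XOR to 0).

1000010010111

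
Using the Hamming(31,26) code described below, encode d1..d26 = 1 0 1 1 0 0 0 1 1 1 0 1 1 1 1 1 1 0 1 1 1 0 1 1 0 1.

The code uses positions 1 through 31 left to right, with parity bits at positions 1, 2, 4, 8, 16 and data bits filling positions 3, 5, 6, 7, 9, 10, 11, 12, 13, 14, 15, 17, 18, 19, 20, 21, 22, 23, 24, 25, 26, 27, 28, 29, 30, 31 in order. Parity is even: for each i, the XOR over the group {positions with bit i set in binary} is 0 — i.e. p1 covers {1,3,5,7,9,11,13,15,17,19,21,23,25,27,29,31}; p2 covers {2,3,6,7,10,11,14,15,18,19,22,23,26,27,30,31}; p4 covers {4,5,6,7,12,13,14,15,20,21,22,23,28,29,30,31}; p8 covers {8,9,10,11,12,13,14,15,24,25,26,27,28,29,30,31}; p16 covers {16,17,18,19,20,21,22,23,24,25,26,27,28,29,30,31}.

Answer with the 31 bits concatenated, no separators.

Place data at non-parity positions: p1 p2 1 p4 0 1 1 p8 0 0 0 1 1 1 0 p16 1 1 1 1 1 1 0 1 1 1 0 1 1 0 1
p1 (pos 1,3,5,7,9,11,13,15,17,19,21,23,25,27,29,31): XOR of data positions = 1⊕0⊕1⊕0⊕0⊕1⊕0⊕1⊕1⊕1⊕0⊕1⊕0⊕1⊕1 = 1
p2 (pos 2,3,6,7,10,11,14,15,18,19,22,23,26,27,30,31): XOR of data positions = 1⊕1⊕1⊕0⊕0⊕1⊕0⊕1⊕1⊕1⊕0⊕1⊕0⊕0⊕1 = 1
p4 (pos 4,5,6,7,12,13,14,15,20,21,22,23,28,29,30,31): XOR of data positions = 0⊕1⊕1⊕1⊕1⊕1⊕0⊕1⊕1⊕1⊕0⊕1⊕1⊕0⊕1 = 1
p8 (pos 8,9,10,11,12,13,14,15,24,25,26,27,28,29,30,31): XOR of data positions = 0⊕0⊕0⊕1⊕1⊕1⊕0⊕1⊕1⊕1⊕0⊕1⊕1⊕0⊕1 = 1
p16 (pos 16,17,18,19,20,21,22,23,24,25,26,27,28,29,30,31): XOR of data positions = 1⊕1⊕1⊕1⊕1⊕1⊕0⊕1⊕1⊕1⊕0⊕1⊕1⊕0⊕1 = 0
Codeword: 1111011100011100111111011101101

1111011100011100111111011101101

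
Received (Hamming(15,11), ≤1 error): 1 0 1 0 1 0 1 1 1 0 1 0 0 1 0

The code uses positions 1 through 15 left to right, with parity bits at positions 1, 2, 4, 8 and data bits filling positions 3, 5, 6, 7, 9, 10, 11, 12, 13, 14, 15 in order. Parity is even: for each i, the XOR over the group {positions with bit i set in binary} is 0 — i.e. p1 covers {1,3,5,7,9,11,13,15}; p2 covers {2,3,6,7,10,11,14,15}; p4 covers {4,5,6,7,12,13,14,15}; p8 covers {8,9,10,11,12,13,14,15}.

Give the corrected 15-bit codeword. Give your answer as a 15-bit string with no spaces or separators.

s1 (pos 1,3,5,7,9,11,13,15): 1⊕1⊕1⊕1⊕1⊕1⊕0⊕0 = 0
s2 (pos 2,3,6,7,10,11,14,15): 0⊕1⊕0⊕1⊕0⊕1⊕1⊕0 = 0
s4 (pos 4,5,6,7,12,13,14,15): 0⊕1⊕0⊕1⊕0⊕0⊕1⊕0 = 1
s8 (pos 8,9,10,11,12,13,14,15): 1⊕1⊕0⊕1⊕0⊕0⊕1⊕0 = 0
Syndrome s8…s1 = 0100 → error at position 4.
Flip position 4: 101010111010010 → 101110111010010

101110111010010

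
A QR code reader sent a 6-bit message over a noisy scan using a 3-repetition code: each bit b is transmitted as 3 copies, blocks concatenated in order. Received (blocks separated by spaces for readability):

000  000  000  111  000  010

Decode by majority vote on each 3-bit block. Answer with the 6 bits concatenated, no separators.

000100

Block 1 (000): 0 ones → 0
Block 2 (000): 0 ones → 0
Block 3 (000): 0 ones → 0
Block 4 (111): 3 ones → 1
Block 5 (000): 0 ones → 0
Block 6 (010): 1 one → 0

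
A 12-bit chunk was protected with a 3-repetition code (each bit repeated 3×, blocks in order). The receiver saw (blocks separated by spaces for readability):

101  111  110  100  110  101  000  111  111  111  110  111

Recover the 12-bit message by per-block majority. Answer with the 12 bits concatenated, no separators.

Block 1 (101): 2 ones → 1
Block 2 (111): 3 ones → 1
Block 3 (110): 2 ones → 1
Block 4 (100): 1 one → 0
Block 5 (110): 2 ones → 1
Block 6 (101): 2 ones → 1
Block 7 (000): 0 ones → 0
Block 8 (111): 3 ones → 1
Block 9 (111): 3 ones → 1
Block 10 (111): 3 ones → 1
Block 11 (110): 2 ones → 1
Block 12 (111): 3 ones → 1

111011011111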